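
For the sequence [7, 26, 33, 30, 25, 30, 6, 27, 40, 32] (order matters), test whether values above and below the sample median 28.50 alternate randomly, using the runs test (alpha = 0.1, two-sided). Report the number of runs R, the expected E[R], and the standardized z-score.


Step 1: Compute median = 28.50; label A = above, B = below.
Labels in order: BBAABABBAA  (n_A = 5, n_B = 5)
Step 2: Count runs R = 6.
Step 3: Under H0 (random ordering), E[R] = 2*n_A*n_B/(n_A+n_B) + 1 = 2*5*5/10 + 1 = 6.0000.
        Var[R] = 2*n_A*n_B*(2*n_A*n_B - n_A - n_B) / ((n_A+n_B)^2 * (n_A+n_B-1)) = 2000/900 = 2.2222.
        SD[R] = 1.4907.
Step 4: R = E[R], so z = 0 with no continuity correction.
Step 5: Two-sided p-value via normal approximation = 2*(1 - Phi(|z|)) = 1.000000.
Step 6: alpha = 0.1. fail to reject H0.

R = 6, z = 0.0000, p = 1.000000, fail to reject H0.


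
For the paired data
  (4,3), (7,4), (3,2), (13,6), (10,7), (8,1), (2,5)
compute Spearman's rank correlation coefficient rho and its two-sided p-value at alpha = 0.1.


Step 1: Rank x and y separately (midranks; no ties here).
rank(x): 4->3, 7->4, 3->2, 13->7, 10->6, 8->5, 2->1
rank(y): 3->3, 4->4, 2->2, 6->6, 7->7, 1->1, 5->5
Step 2: d_i = R_x(i) - R_y(i); compute d_i^2.
  (3-3)^2=0, (4-4)^2=0, (2-2)^2=0, (7-6)^2=1, (6-7)^2=1, (5-1)^2=16, (1-5)^2=16
sum(d^2) = 34.
Step 3: rho = 1 - 6*34 / (7*(7^2 - 1)) = 1 - 204/336 = 0.392857.
Step 4: Under H0, t = rho * sqrt((n-2)/(1-rho^2)) = 0.9553 ~ t(5).
Step 5: Two-sided p-value from the t-distribution with 5 df = 0.383317.
Step 6: alpha = 0.1. fail to reject H0.

rho = 0.3929, p = 0.383317, fail to reject H0 at alpha = 0.1.


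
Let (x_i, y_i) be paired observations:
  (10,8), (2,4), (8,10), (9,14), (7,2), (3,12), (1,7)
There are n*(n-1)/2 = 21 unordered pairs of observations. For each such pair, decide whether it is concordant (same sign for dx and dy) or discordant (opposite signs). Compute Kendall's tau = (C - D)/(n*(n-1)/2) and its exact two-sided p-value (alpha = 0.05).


Step 1: Enumerate the 21 unordered pairs (i,j) with i<j and classify each by sign(x_j-x_i) * sign(y_j-y_i).
  (1,2):dx=-8,dy=-4->C; (1,3):dx=-2,dy=+2->D; (1,4):dx=-1,dy=+6->D; (1,5):dx=-3,dy=-6->C
  (1,6):dx=-7,dy=+4->D; (1,7):dx=-9,dy=-1->C; (2,3):dx=+6,dy=+6->C; (2,4):dx=+7,dy=+10->C
  (2,5):dx=+5,dy=-2->D; (2,6):dx=+1,dy=+8->C; (2,7):dx=-1,dy=+3->D; (3,4):dx=+1,dy=+4->C
  (3,5):dx=-1,dy=-8->C; (3,6):dx=-5,dy=+2->D; (3,7):dx=-7,dy=-3->C; (4,5):dx=-2,dy=-12->C
  (4,6):dx=-6,dy=-2->C; (4,7):dx=-8,dy=-7->C; (5,6):dx=-4,dy=+10->D; (5,7):dx=-6,dy=+5->D
  (6,7):dx=-2,dy=-5->C
Step 2: C = 13, D = 8, total pairs = 21.
Step 3: tau = (C - D)/(n(n-1)/2) = (13 - 8)/21 = 0.238095.
Step 4: Exact two-sided p-value (enumerate n! = 5040 permutations of y under H0): p = 0.561905.
Step 5: alpha = 0.05. fail to reject H0.

tau_b = 0.2381 (C=13, D=8), p = 0.561905, fail to reject H0.


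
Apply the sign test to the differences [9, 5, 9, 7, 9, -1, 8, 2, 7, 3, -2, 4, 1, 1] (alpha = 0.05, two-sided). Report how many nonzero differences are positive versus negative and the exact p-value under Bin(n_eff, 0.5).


Step 1: Discard zero differences. Original n = 14; n_eff = number of nonzero differences = 14.
Nonzero differences (with sign): +9, +5, +9, +7, +9, -1, +8, +2, +7, +3, -2, +4, +1, +1
Step 2: Count signs: positive = 12, negative = 2.
Step 3: Under H0: P(positive) = 0.5, so the number of positives S ~ Bin(14, 0.5).
Step 4: Two-sided exact p-value = sum of Bin(14,0.5) probabilities at or below the observed probability = 0.012939.
Step 5: alpha = 0.05. reject H0.

n_eff = 14, pos = 12, neg = 2, p = 0.012939, reject H0.


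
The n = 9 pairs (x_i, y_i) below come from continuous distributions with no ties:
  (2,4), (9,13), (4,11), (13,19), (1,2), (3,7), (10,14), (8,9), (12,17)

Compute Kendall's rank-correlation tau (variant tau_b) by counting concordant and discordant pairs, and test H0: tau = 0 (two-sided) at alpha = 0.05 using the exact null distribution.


Step 1: Enumerate the 36 unordered pairs (i,j) with i<j and classify each by sign(x_j-x_i) * sign(y_j-y_i).
  (1,2):dx=+7,dy=+9->C; (1,3):dx=+2,dy=+7->C; (1,4):dx=+11,dy=+15->C; (1,5):dx=-1,dy=-2->C
  (1,6):dx=+1,dy=+3->C; (1,7):dx=+8,dy=+10->C; (1,8):dx=+6,dy=+5->C; (1,9):dx=+10,dy=+13->C
  (2,3):dx=-5,dy=-2->C; (2,4):dx=+4,dy=+6->C; (2,5):dx=-8,dy=-11->C; (2,6):dx=-6,dy=-6->C
  (2,7):dx=+1,dy=+1->C; (2,8):dx=-1,dy=-4->C; (2,9):dx=+3,dy=+4->C; (3,4):dx=+9,dy=+8->C
  (3,5):dx=-3,dy=-9->C; (3,6):dx=-1,dy=-4->C; (3,7):dx=+6,dy=+3->C; (3,8):dx=+4,dy=-2->D
  (3,9):dx=+8,dy=+6->C; (4,5):dx=-12,dy=-17->C; (4,6):dx=-10,dy=-12->C; (4,7):dx=-3,dy=-5->C
  (4,8):dx=-5,dy=-10->C; (4,9):dx=-1,dy=-2->C; (5,6):dx=+2,dy=+5->C; (5,7):dx=+9,dy=+12->C
  (5,8):dx=+7,dy=+7->C; (5,9):dx=+11,dy=+15->C; (6,7):dx=+7,dy=+7->C; (6,8):dx=+5,dy=+2->C
  (6,9):dx=+9,dy=+10->C; (7,8):dx=-2,dy=-5->C; (7,9):dx=+2,dy=+3->C; (8,9):dx=+4,dy=+8->C
Step 2: C = 35, D = 1, total pairs = 36.
Step 3: tau = (C - D)/(n(n-1)/2) = (35 - 1)/36 = 0.944444.
Step 4: Exact two-sided p-value (enumerate n! = 362880 permutations of y under H0): p = 0.000050.
Step 5: alpha = 0.05. reject H0.

tau_b = 0.9444 (C=35, D=1), p = 0.000050, reject H0.


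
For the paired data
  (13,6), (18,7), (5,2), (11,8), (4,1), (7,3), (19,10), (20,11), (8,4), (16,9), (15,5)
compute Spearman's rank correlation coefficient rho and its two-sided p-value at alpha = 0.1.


Step 1: Rank x and y separately (midranks; no ties here).
rank(x): 13->6, 18->9, 5->2, 11->5, 4->1, 7->3, 19->10, 20->11, 8->4, 16->8, 15->7
rank(y): 6->6, 7->7, 2->2, 8->8, 1->1, 3->3, 10->10, 11->11, 4->4, 9->9, 5->5
Step 2: d_i = R_x(i) - R_y(i); compute d_i^2.
  (6-6)^2=0, (9-7)^2=4, (2-2)^2=0, (5-8)^2=9, (1-1)^2=0, (3-3)^2=0, (10-10)^2=0, (11-11)^2=0, (4-4)^2=0, (8-9)^2=1, (7-5)^2=4
sum(d^2) = 18.
Step 3: rho = 1 - 6*18 / (11*(11^2 - 1)) = 1 - 108/1320 = 0.918182.
Step 4: Under H0, t = rho * sqrt((n-2)/(1-rho^2)) = 6.9531 ~ t(9).
Step 5: Two-sided p-value from the t-distribution with 9 df = 0.000067.
Step 6: alpha = 0.1. reject H0.

rho = 0.9182, p = 0.000067, reject H0 at alpha = 0.1.


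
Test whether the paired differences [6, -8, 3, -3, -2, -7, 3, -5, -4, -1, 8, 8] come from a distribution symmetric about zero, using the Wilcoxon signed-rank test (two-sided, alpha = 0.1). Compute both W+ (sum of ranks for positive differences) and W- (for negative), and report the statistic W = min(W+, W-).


Step 1: Drop any zero differences (none here) and take |d_i|.
|d| = [6, 8, 3, 3, 2, 7, 3, 5, 4, 1, 8, 8]
Step 2: Midrank |d_i| (ties get averaged ranks).
ranks: |6|->8, |8|->11, |3|->4, |3|->4, |2|->2, |7|->9, |3|->4, |5|->7, |4|->6, |1|->1, |8|->11, |8|->11
Step 3: Attach original signs; sum ranks with positive sign and with negative sign.
W+ = 8 + 4 + 4 + 11 + 11 = 38
W- = 11 + 4 + 2 + 9 + 7 + 6 + 1 = 40
(Check: W+ + W- = 78 should equal n(n+1)/2 = 78.)
Step 4: Test statistic W = min(W+, W-) = 38.
Step 5: Ties in |d|, so use the tie-corrected normal approximation.
        E[W] = n(n+1)/4 = 12*13/4 = 39.
        Tie groups: |d|=3 (t=3), |d|=8 (t=3); sum(t^3 - t) = 48.
        Var[W] = n(n+1)(2n+1)/24 - sum(t^3-t)/48 = 3900/24 - 48/48 = 161.5.
        z = (W - E[W]) / sqrt(Var[W]) = (38 - 39) / 12.7083 = -0.0787.
        Two-sided p = 2*Phi(z) = 0.937280.
Step 6: alpha = 0.1. fail to reject H0.

W+ = 38, W- = 40, W = min = 38, p = 0.937280, fail to reject H0.


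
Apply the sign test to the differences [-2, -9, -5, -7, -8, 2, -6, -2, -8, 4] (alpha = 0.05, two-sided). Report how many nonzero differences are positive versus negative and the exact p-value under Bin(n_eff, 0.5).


Step 1: Discard zero differences. Original n = 10; n_eff = number of nonzero differences = 10.
Nonzero differences (with sign): -2, -9, -5, -7, -8, +2, -6, -2, -8, +4
Step 2: Count signs: positive = 2, negative = 8.
Step 3: Under H0: P(positive) = 0.5, so the number of positives S ~ Bin(10, 0.5).
Step 4: Two-sided exact p-value = sum of Bin(10,0.5) probabilities at or below the observed probability = 0.109375.
Step 5: alpha = 0.05. fail to reject H0.

n_eff = 10, pos = 2, neg = 8, p = 0.109375, fail to reject H0.


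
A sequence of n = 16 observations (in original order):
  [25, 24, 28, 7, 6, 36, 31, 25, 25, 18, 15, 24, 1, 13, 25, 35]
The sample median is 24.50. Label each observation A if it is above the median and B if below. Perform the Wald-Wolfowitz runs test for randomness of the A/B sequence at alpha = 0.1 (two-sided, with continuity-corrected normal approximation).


Step 1: Compute median = 24.50; label A = above, B = below.
Labels in order: ABABBAAAABBBBBAA  (n_A = 8, n_B = 8)
Step 2: Count runs R = 7.
Step 3: Under H0 (random ordering), E[R] = 2*n_A*n_B/(n_A+n_B) + 1 = 2*8*8/16 + 1 = 9.0000.
        Var[R] = 2*n_A*n_B*(2*n_A*n_B - n_A - n_B) / ((n_A+n_B)^2 * (n_A+n_B-1)) = 14336/3840 = 3.7333.
        SD[R] = 1.9322.
Step 4: Continuity-corrected z = (R + 0.5 - E[R]) / SD[R] = (7 + 0.5 - 9.0000) / 1.9322 = -0.7763.
Step 5: Two-sided p-value via normal approximation = 2*(1 - Phi(|z|)) = 0.437558.
Step 6: alpha = 0.1. fail to reject H0.

R = 7, z = -0.7763, p = 0.437558, fail to reject H0.


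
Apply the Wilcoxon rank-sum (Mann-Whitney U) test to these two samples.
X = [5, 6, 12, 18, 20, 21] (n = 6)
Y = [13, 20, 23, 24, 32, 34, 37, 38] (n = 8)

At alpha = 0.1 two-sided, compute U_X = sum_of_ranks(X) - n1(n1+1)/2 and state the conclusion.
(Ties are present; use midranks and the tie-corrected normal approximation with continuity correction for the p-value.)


Step 1: Combine and sort all 14 observations; assign midranks.
sorted (value, group): (5,X), (6,X), (12,X), (13,Y), (18,X), (20,X), (20,Y), (21,X), (23,Y), (24,Y), (32,Y), (34,Y), (37,Y), (38,Y)
ranks: 5->1, 6->2, 12->3, 13->4, 18->5, 20->6.5, 20->6.5, 21->8, 23->9, 24->10, 32->11, 34->12, 37->13, 38->14
Step 2: Rank sum for X: R1 = 1 + 2 + 3 + 5 + 6.5 + 8 = 25.5.
Step 3: U_X = R1 - n1(n1+1)/2 = 25.5 - 6*7/2 = 25.5 - 21 = 4.5.
       U_Y = n1*n2 - U_X = 48 - 4.5 = 43.5.
Step 4: Ties are present, so use the tie-corrected normal approximation (with continuity correction) for the p-value.
Step 5: p-value = 0.014065; compare to alpha = 0.1. reject H0.

U_X = 4.5, p = 0.014065, reject H0 at alpha = 0.1.


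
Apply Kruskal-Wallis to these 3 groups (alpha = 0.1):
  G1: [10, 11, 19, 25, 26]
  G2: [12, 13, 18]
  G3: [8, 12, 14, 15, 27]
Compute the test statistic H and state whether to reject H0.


Step 1: Combine all N = 13 observations and assign midranks.
sorted (value, group, rank): (8,G3,1), (10,G1,2), (11,G1,3), (12,G2,4.5), (12,G3,4.5), (13,G2,6), (14,G3,7), (15,G3,8), (18,G2,9), (19,G1,10), (25,G1,11), (26,G1,12), (27,G3,13)
Step 2: Sum ranks within each group.
R_1 = 38 (n_1 = 5)
R_2 = 19.5 (n_2 = 3)
R_3 = 33.5 (n_3 = 5)
Step 3: H = 12/(N(N+1)) * sum(R_i^2/n_i) - 3(N+1)
     = 12/(13*14) * (38^2/5 + 19.5^2/3 + 33.5^2/5) - 3*14
     = 0.065934 * 640 - 42
     = 0.197802.
Step 4: Ties present; correction factor C = 1 - 6/(13^3 - 13) = 0.997253. Corrected H = 0.197802 / 0.997253 = 0.198347.
Step 5: Under H0, H ~ chi^2(2); p-value = 0.905586.
Step 6: alpha = 0.1. fail to reject H0.

H = 0.1983, df = 2, p = 0.905586, fail to reject H0.


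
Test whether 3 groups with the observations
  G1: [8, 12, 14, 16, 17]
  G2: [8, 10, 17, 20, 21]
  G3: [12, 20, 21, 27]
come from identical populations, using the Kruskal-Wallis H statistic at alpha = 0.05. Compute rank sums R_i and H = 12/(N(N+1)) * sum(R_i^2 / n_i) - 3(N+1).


Step 1: Combine all N = 14 observations and assign midranks.
sorted (value, group, rank): (8,G1,1.5), (8,G2,1.5), (10,G2,3), (12,G1,4.5), (12,G3,4.5), (14,G1,6), (16,G1,7), (17,G1,8.5), (17,G2,8.5), (20,G2,10.5), (20,G3,10.5), (21,G2,12.5), (21,G3,12.5), (27,G3,14)
Step 2: Sum ranks within each group.
R_1 = 27.5 (n_1 = 5)
R_2 = 36 (n_2 = 5)
R_3 = 41.5 (n_3 = 4)
Step 3: H = 12/(N(N+1)) * sum(R_i^2/n_i) - 3(N+1)
     = 12/(14*15) * (27.5^2/5 + 36^2/5 + 41.5^2/4) - 3*15
     = 0.057143 * 841.013 - 45
     = 3.057857.
Step 4: Ties present; correction factor C = 1 - 30/(14^3 - 14) = 0.989011. Corrected H = 3.057857 / 0.989011 = 3.091833.
Step 5: Under H0, H ~ chi^2(2); p-value = 0.213116.
Step 6: alpha = 0.05. fail to reject H0.

H = 3.0918, df = 2, p = 0.213116, fail to reject H0.


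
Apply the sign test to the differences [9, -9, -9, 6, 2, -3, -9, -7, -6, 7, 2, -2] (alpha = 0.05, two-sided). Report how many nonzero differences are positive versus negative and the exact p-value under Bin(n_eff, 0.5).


Step 1: Discard zero differences. Original n = 12; n_eff = number of nonzero differences = 12.
Nonzero differences (with sign): +9, -9, -9, +6, +2, -3, -9, -7, -6, +7, +2, -2
Step 2: Count signs: positive = 5, negative = 7.
Step 3: Under H0: P(positive) = 0.5, so the number of positives S ~ Bin(12, 0.5).
Step 4: Two-sided exact p-value = sum of Bin(12,0.5) probabilities at or below the observed probability = 0.774414.
Step 5: alpha = 0.05. fail to reject H0.

n_eff = 12, pos = 5, neg = 7, p = 0.774414, fail to reject H0.


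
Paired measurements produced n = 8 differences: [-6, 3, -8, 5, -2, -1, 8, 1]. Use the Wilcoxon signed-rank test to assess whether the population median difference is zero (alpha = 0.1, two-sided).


Step 1: Drop any zero differences (none here) and take |d_i|.
|d| = [6, 3, 8, 5, 2, 1, 8, 1]
Step 2: Midrank |d_i| (ties get averaged ranks).
ranks: |6|->6, |3|->4, |8|->7.5, |5|->5, |2|->3, |1|->1.5, |8|->7.5, |1|->1.5
Step 3: Attach original signs; sum ranks with positive sign and with negative sign.
W+ = 4 + 5 + 7.5 + 1.5 = 18
W- = 6 + 7.5 + 3 + 1.5 = 18
(Check: W+ + W- = 36 should equal n(n+1)/2 = 36.)
Step 4: Test statistic W = min(W+, W-) = 18.
Step 5: Ties in |d|, so use the tie-corrected normal approximation.
        E[W] = n(n+1)/4 = 8*9/4 = 18.
        Tie groups: |d|=1 (t=2), |d|=8 (t=2); sum(t^3 - t) = 12.
        Var[W] = n(n+1)(2n+1)/24 - sum(t^3-t)/48 = 1224/24 - 12/48 = 50.75.
        z = (W - E[W]) / sqrt(Var[W]) = (18 - 18) / 7.1239 = 0.0000.
        Two-sided p = 2*Phi(z) = 1.000000.
Step 6: alpha = 0.1. fail to reject H0.

W+ = 18, W- = 18, W = min = 18, p = 1.000000, fail to reject H0.


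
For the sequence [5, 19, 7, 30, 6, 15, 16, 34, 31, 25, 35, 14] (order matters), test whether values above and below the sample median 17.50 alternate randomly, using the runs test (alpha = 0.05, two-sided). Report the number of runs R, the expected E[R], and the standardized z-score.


Step 1: Compute median = 17.50; label A = above, B = below.
Labels in order: BABABBBAAAAB  (n_A = 6, n_B = 6)
Step 2: Count runs R = 7.
Step 3: Under H0 (random ordering), E[R] = 2*n_A*n_B/(n_A+n_B) + 1 = 2*6*6/12 + 1 = 7.0000.
        Var[R] = 2*n_A*n_B*(2*n_A*n_B - n_A - n_B) / ((n_A+n_B)^2 * (n_A+n_B-1)) = 4320/1584 = 2.7273.
        SD[R] = 1.6514.
Step 4: R = E[R], so z = 0 with no continuity correction.
Step 5: Two-sided p-value via normal approximation = 2*(1 - Phi(|z|)) = 1.000000.
Step 6: alpha = 0.05. fail to reject H0.

R = 7, z = 0.0000, p = 1.000000, fail to reject H0.


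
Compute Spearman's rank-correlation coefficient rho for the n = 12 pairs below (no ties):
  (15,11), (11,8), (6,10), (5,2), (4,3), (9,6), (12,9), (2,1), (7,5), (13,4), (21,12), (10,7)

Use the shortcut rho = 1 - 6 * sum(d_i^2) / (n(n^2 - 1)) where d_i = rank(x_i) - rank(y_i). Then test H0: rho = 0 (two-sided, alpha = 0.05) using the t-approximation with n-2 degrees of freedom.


Step 1: Rank x and y separately (midranks; no ties here).
rank(x): 15->11, 11->8, 6->4, 5->3, 4->2, 9->6, 12->9, 2->1, 7->5, 13->10, 21->12, 10->7
rank(y): 11->11, 8->8, 10->10, 2->2, 3->3, 6->6, 9->9, 1->1, 5->5, 4->4, 12->12, 7->7
Step 2: d_i = R_x(i) - R_y(i); compute d_i^2.
  (11-11)^2=0, (8-8)^2=0, (4-10)^2=36, (3-2)^2=1, (2-3)^2=1, (6-6)^2=0, (9-9)^2=0, (1-1)^2=0, (5-5)^2=0, (10-4)^2=36, (12-12)^2=0, (7-7)^2=0
sum(d^2) = 74.
Step 3: rho = 1 - 6*74 / (12*(12^2 - 1)) = 1 - 444/1716 = 0.741259.
Step 4: Under H0, t = rho * sqrt((n-2)/(1-rho^2)) = 3.4923 ~ t(10).
Step 5: Two-sided p-value from the t-distribution with 10 df = 0.005801.
Step 6: alpha = 0.05. reject H0.

rho = 0.7413, p = 0.005801, reject H0 at alpha = 0.05.


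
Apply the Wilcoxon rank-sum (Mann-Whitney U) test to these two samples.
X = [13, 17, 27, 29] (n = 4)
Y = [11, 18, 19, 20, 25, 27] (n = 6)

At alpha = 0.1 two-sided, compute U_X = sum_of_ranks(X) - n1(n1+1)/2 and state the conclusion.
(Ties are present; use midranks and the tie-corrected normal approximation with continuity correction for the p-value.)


Step 1: Combine and sort all 10 observations; assign midranks.
sorted (value, group): (11,Y), (13,X), (17,X), (18,Y), (19,Y), (20,Y), (25,Y), (27,X), (27,Y), (29,X)
ranks: 11->1, 13->2, 17->3, 18->4, 19->5, 20->6, 25->7, 27->8.5, 27->8.5, 29->10
Step 2: Rank sum for X: R1 = 2 + 3 + 8.5 + 10 = 23.5.
Step 3: U_X = R1 - n1(n1+1)/2 = 23.5 - 4*5/2 = 23.5 - 10 = 13.5.
       U_Y = n1*n2 - U_X = 24 - 13.5 = 10.5.
Step 4: Ties are present, so use the tie-corrected normal approximation (with continuity correction) for the p-value.
Step 5: p-value = 0.830664; compare to alpha = 0.1. fail to reject H0.

U_X = 13.5, p = 0.830664, fail to reject H0 at alpha = 0.1.


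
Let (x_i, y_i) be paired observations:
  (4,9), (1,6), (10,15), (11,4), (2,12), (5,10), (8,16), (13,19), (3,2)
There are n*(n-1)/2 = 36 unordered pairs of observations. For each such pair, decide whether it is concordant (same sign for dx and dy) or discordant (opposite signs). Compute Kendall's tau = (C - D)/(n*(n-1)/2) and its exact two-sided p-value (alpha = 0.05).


Step 1: Enumerate the 36 unordered pairs (i,j) with i<j and classify each by sign(x_j-x_i) * sign(y_j-y_i).
  (1,2):dx=-3,dy=-3->C; (1,3):dx=+6,dy=+6->C; (1,4):dx=+7,dy=-5->D; (1,5):dx=-2,dy=+3->D
  (1,6):dx=+1,dy=+1->C; (1,7):dx=+4,dy=+7->C; (1,8):dx=+9,dy=+10->C; (1,9):dx=-1,dy=-7->C
  (2,3):dx=+9,dy=+9->C; (2,4):dx=+10,dy=-2->D; (2,5):dx=+1,dy=+6->C; (2,6):dx=+4,dy=+4->C
  (2,7):dx=+7,dy=+10->C; (2,8):dx=+12,dy=+13->C; (2,9):dx=+2,dy=-4->D; (3,4):dx=+1,dy=-11->D
  (3,5):dx=-8,dy=-3->C; (3,6):dx=-5,dy=-5->C; (3,7):dx=-2,dy=+1->D; (3,8):dx=+3,dy=+4->C
  (3,9):dx=-7,dy=-13->C; (4,5):dx=-9,dy=+8->D; (4,6):dx=-6,dy=+6->D; (4,7):dx=-3,dy=+12->D
  (4,8):dx=+2,dy=+15->C; (4,9):dx=-8,dy=-2->C; (5,6):dx=+3,dy=-2->D; (5,7):dx=+6,dy=+4->C
  (5,8):dx=+11,dy=+7->C; (5,9):dx=+1,dy=-10->D; (6,7):dx=+3,dy=+6->C; (6,8):dx=+8,dy=+9->C
  (6,9):dx=-2,dy=-8->C; (7,8):dx=+5,dy=+3->C; (7,9):dx=-5,dy=-14->C; (8,9):dx=-10,dy=-17->C
Step 2: C = 25, D = 11, total pairs = 36.
Step 3: tau = (C - D)/(n(n-1)/2) = (25 - 11)/36 = 0.388889.
Step 4: Exact two-sided p-value (enumerate n! = 362880 permutations of y under H0): p = 0.180181.
Step 5: alpha = 0.05. fail to reject H0.

tau_b = 0.3889 (C=25, D=11), p = 0.180181, fail to reject H0.


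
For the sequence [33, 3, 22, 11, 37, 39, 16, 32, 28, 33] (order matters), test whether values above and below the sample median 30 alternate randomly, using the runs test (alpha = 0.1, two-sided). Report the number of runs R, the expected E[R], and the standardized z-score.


Step 1: Compute median = 30; label A = above, B = below.
Labels in order: ABBBAABABA  (n_A = 5, n_B = 5)
Step 2: Count runs R = 7.
Step 3: Under H0 (random ordering), E[R] = 2*n_A*n_B/(n_A+n_B) + 1 = 2*5*5/10 + 1 = 6.0000.
        Var[R] = 2*n_A*n_B*(2*n_A*n_B - n_A - n_B) / ((n_A+n_B)^2 * (n_A+n_B-1)) = 2000/900 = 2.2222.
        SD[R] = 1.4907.
Step 4: Continuity-corrected z = (R - 0.5 - E[R]) / SD[R] = (7 - 0.5 - 6.0000) / 1.4907 = 0.3354.
Step 5: Two-sided p-value via normal approximation = 2*(1 - Phi(|z|)) = 0.737316.
Step 6: alpha = 0.1. fail to reject H0.

R = 7, z = 0.3354, p = 0.737316, fail to reject H0.


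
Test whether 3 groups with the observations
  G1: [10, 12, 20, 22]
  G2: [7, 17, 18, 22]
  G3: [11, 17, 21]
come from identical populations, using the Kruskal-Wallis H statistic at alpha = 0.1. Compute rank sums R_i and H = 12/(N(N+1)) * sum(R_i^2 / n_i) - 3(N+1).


Step 1: Combine all N = 11 observations and assign midranks.
sorted (value, group, rank): (7,G2,1), (10,G1,2), (11,G3,3), (12,G1,4), (17,G2,5.5), (17,G3,5.5), (18,G2,7), (20,G1,8), (21,G3,9), (22,G1,10.5), (22,G2,10.5)
Step 2: Sum ranks within each group.
R_1 = 24.5 (n_1 = 4)
R_2 = 24 (n_2 = 4)
R_3 = 17.5 (n_3 = 3)
Step 3: H = 12/(N(N+1)) * sum(R_i^2/n_i) - 3(N+1)
     = 12/(11*12) * (24.5^2/4 + 24^2/4 + 17.5^2/3) - 3*12
     = 0.090909 * 396.146 - 36
     = 0.013258.
Step 4: Ties present; correction factor C = 1 - 12/(11^3 - 11) = 0.990909. Corrected H = 0.013258 / 0.990909 = 0.013379.
Step 5: Under H0, H ~ chi^2(2); p-value = 0.993333.
Step 6: alpha = 0.1. fail to reject H0.

H = 0.0134, df = 2, p = 0.993333, fail to reject H0.


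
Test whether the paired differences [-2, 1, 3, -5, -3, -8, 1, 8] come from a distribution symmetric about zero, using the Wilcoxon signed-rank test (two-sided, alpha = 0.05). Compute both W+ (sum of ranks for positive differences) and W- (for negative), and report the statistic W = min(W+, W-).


Step 1: Drop any zero differences (none here) and take |d_i|.
|d| = [2, 1, 3, 5, 3, 8, 1, 8]
Step 2: Midrank |d_i| (ties get averaged ranks).
ranks: |2|->3, |1|->1.5, |3|->4.5, |5|->6, |3|->4.5, |8|->7.5, |1|->1.5, |8|->7.5
Step 3: Attach original signs; sum ranks with positive sign and with negative sign.
W+ = 1.5 + 4.5 + 1.5 + 7.5 = 15
W- = 3 + 6 + 4.5 + 7.5 = 21
(Check: W+ + W- = 36 should equal n(n+1)/2 = 36.)
Step 4: Test statistic W = min(W+, W-) = 15.
Step 5: Ties in |d|, so use the tie-corrected normal approximation.
        E[W] = n(n+1)/4 = 8*9/4 = 18.
        Tie groups: |d|=1 (t=2), |d|=3 (t=2), |d|=8 (t=2); sum(t^3 - t) = 18.
        Var[W] = n(n+1)(2n+1)/24 - sum(t^3-t)/48 = 1224/24 - 18/48 = 50.625.
        z = (W - E[W]) / sqrt(Var[W]) = (15 - 18) / 7.1151 = -0.4216.
        Two-sided p = 2*Phi(z) = 0.673290.
Step 6: alpha = 0.05. fail to reject H0.

W+ = 15, W- = 21, W = min = 15, p = 0.673290, fail to reject H0.


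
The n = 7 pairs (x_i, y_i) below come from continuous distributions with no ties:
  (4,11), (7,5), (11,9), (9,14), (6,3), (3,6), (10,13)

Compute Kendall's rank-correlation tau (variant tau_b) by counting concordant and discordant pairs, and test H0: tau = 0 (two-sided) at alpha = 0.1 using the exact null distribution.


Step 1: Enumerate the 21 unordered pairs (i,j) with i<j and classify each by sign(x_j-x_i) * sign(y_j-y_i).
  (1,2):dx=+3,dy=-6->D; (1,3):dx=+7,dy=-2->D; (1,4):dx=+5,dy=+3->C; (1,5):dx=+2,dy=-8->D
  (1,6):dx=-1,dy=-5->C; (1,7):dx=+6,dy=+2->C; (2,3):dx=+4,dy=+4->C; (2,4):dx=+2,dy=+9->C
  (2,5):dx=-1,dy=-2->C; (2,6):dx=-4,dy=+1->D; (2,7):dx=+3,dy=+8->C; (3,4):dx=-2,dy=+5->D
  (3,5):dx=-5,dy=-6->C; (3,6):dx=-8,dy=-3->C; (3,7):dx=-1,dy=+4->D; (4,5):dx=-3,dy=-11->C
  (4,6):dx=-6,dy=-8->C; (4,7):dx=+1,dy=-1->D; (5,6):dx=-3,dy=+3->D; (5,7):dx=+4,dy=+10->C
  (6,7):dx=+7,dy=+7->C
Step 2: C = 13, D = 8, total pairs = 21.
Step 3: tau = (C - D)/(n(n-1)/2) = (13 - 8)/21 = 0.238095.
Step 4: Exact two-sided p-value (enumerate n! = 5040 permutations of y under H0): p = 0.561905.
Step 5: alpha = 0.1. fail to reject H0.

tau_b = 0.2381 (C=13, D=8), p = 0.561905, fail to reject H0.


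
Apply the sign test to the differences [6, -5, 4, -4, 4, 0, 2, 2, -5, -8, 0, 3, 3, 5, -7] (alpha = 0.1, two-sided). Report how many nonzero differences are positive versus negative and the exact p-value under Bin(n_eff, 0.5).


Step 1: Discard zero differences. Original n = 15; n_eff = number of nonzero differences = 13.
Nonzero differences (with sign): +6, -5, +4, -4, +4, +2, +2, -5, -8, +3, +3, +5, -7
Step 2: Count signs: positive = 8, negative = 5.
Step 3: Under H0: P(positive) = 0.5, so the number of positives S ~ Bin(13, 0.5).
Step 4: Two-sided exact p-value = sum of Bin(13,0.5) probabilities at or below the observed probability = 0.581055.
Step 5: alpha = 0.1. fail to reject H0.

n_eff = 13, pos = 8, neg = 5, p = 0.581055, fail to reject H0.


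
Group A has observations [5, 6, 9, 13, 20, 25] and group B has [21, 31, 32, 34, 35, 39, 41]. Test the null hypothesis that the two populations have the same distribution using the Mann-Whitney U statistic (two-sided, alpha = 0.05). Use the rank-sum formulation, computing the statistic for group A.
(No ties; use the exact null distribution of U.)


Step 1: Combine and sort all 13 observations; assign midranks.
sorted (value, group): (5,X), (6,X), (9,X), (13,X), (20,X), (21,Y), (25,X), (31,Y), (32,Y), (34,Y), (35,Y), (39,Y), (41,Y)
ranks: 5->1, 6->2, 9->3, 13->4, 20->5, 21->6, 25->7, 31->8, 32->9, 34->10, 35->11, 39->12, 41->13
Step 2: Rank sum for X: R1 = 1 + 2 + 3 + 4 + 5 + 7 = 22.
Step 3: U_X = R1 - n1(n1+1)/2 = 22 - 6*7/2 = 22 - 21 = 1.
       U_Y = n1*n2 - U_X = 42 - 1 = 41.
Step 4: No ties, so the exact null distribution of U (based on enumerating the C(13,6) = 1716 equally likely rank assignments) gives the two-sided p-value.
Step 5: p-value = 0.002331; compare to alpha = 0.05. reject H0.

U_X = 1, p = 0.002331, reject H0 at alpha = 0.05.


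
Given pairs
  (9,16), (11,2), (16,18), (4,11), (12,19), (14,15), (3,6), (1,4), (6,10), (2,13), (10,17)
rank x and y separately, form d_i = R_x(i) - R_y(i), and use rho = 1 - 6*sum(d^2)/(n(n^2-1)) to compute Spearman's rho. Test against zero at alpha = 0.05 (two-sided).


Step 1: Rank x and y separately (midranks; no ties here).
rank(x): 9->6, 11->8, 16->11, 4->4, 12->9, 14->10, 3->3, 1->1, 6->5, 2->2, 10->7
rank(y): 16->8, 2->1, 18->10, 11->5, 19->11, 15->7, 6->3, 4->2, 10->4, 13->6, 17->9
Step 2: d_i = R_x(i) - R_y(i); compute d_i^2.
  (6-8)^2=4, (8-1)^2=49, (11-10)^2=1, (4-5)^2=1, (9-11)^2=4, (10-7)^2=9, (3-3)^2=0, (1-2)^2=1, (5-4)^2=1, (2-6)^2=16, (7-9)^2=4
sum(d^2) = 90.
Step 3: rho = 1 - 6*90 / (11*(11^2 - 1)) = 1 - 540/1320 = 0.590909.
Step 4: Under H0, t = rho * sqrt((n-2)/(1-rho^2)) = 2.1974 ~ t(9).
Step 5: Two-sided p-value from the t-distribution with 9 df = 0.055576.
Step 6: alpha = 0.05. fail to reject H0.

rho = 0.5909, p = 0.055576, fail to reject H0 at alpha = 0.05.


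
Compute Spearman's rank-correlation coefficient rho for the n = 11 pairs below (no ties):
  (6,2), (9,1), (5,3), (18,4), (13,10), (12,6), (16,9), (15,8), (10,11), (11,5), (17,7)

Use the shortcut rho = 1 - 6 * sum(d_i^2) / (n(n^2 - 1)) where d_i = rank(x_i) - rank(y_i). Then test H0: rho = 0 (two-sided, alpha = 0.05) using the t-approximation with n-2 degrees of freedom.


Step 1: Rank x and y separately (midranks; no ties here).
rank(x): 6->2, 9->3, 5->1, 18->11, 13->7, 12->6, 16->9, 15->8, 10->4, 11->5, 17->10
rank(y): 2->2, 1->1, 3->3, 4->4, 10->10, 6->6, 9->9, 8->8, 11->11, 5->5, 7->7
Step 2: d_i = R_x(i) - R_y(i); compute d_i^2.
  (2-2)^2=0, (3-1)^2=4, (1-3)^2=4, (11-4)^2=49, (7-10)^2=9, (6-6)^2=0, (9-9)^2=0, (8-8)^2=0, (4-11)^2=49, (5-5)^2=0, (10-7)^2=9
sum(d^2) = 124.
Step 3: rho = 1 - 6*124 / (11*(11^2 - 1)) = 1 - 744/1320 = 0.436364.
Step 4: Under H0, t = rho * sqrt((n-2)/(1-rho^2)) = 1.4549 ~ t(9).
Step 5: Two-sided p-value from the t-distribution with 9 df = 0.179665.
Step 6: alpha = 0.05. fail to reject H0.

rho = 0.4364, p = 0.179665, fail to reject H0 at alpha = 0.05.


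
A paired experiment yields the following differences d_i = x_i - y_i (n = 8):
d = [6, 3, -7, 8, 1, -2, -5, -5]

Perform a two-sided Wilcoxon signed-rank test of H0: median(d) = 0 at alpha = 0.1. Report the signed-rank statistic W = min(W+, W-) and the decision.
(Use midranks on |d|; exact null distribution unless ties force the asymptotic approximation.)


Step 1: Drop any zero differences (none here) and take |d_i|.
|d| = [6, 3, 7, 8, 1, 2, 5, 5]
Step 2: Midrank |d_i| (ties get averaged ranks).
ranks: |6|->6, |3|->3, |7|->7, |8|->8, |1|->1, |2|->2, |5|->4.5, |5|->4.5
Step 3: Attach original signs; sum ranks with positive sign and with negative sign.
W+ = 6 + 3 + 8 + 1 = 18
W- = 7 + 2 + 4.5 + 4.5 = 18
(Check: W+ + W- = 36 should equal n(n+1)/2 = 36.)
Step 4: Test statistic W = min(W+, W-) = 18.
Step 5: Ties in |d|, so use the tie-corrected normal approximation.
        E[W] = n(n+1)/4 = 8*9/4 = 18.
        Tie groups: |d|=5 (t=2); sum(t^3 - t) = 6.
        Var[W] = n(n+1)(2n+1)/24 - sum(t^3-t)/48 = 1224/24 - 6/48 = 50.875.
        z = (W - E[W]) / sqrt(Var[W]) = (18 - 18) / 7.1327 = 0.0000.
        Two-sided p = 2*Phi(z) = 1.000000.
Step 6: alpha = 0.1. fail to reject H0.

W+ = 18, W- = 18, W = min = 18, p = 1.000000, fail to reject H0.


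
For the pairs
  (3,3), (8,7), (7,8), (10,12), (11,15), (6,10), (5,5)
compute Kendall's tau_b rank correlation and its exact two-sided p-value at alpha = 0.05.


Step 1: Enumerate the 21 unordered pairs (i,j) with i<j and classify each by sign(x_j-x_i) * sign(y_j-y_i).
  (1,2):dx=+5,dy=+4->C; (1,3):dx=+4,dy=+5->C; (1,4):dx=+7,dy=+9->C; (1,5):dx=+8,dy=+12->C
  (1,6):dx=+3,dy=+7->C; (1,7):dx=+2,dy=+2->C; (2,3):dx=-1,dy=+1->D; (2,4):dx=+2,dy=+5->C
  (2,5):dx=+3,dy=+8->C; (2,6):dx=-2,dy=+3->D; (2,7):dx=-3,dy=-2->C; (3,4):dx=+3,dy=+4->C
  (3,5):dx=+4,dy=+7->C; (3,6):dx=-1,dy=+2->D; (3,7):dx=-2,dy=-3->C; (4,5):dx=+1,dy=+3->C
  (4,6):dx=-4,dy=-2->C; (4,7):dx=-5,dy=-7->C; (5,6):dx=-5,dy=-5->C; (5,7):dx=-6,dy=-10->C
  (6,7):dx=-1,dy=-5->C
Step 2: C = 18, D = 3, total pairs = 21.
Step 3: tau = (C - D)/(n(n-1)/2) = (18 - 3)/21 = 0.714286.
Step 4: Exact two-sided p-value (enumerate n! = 5040 permutations of y under H0): p = 0.030159.
Step 5: alpha = 0.05. reject H0.

tau_b = 0.7143 (C=18, D=3), p = 0.030159, reject H0.


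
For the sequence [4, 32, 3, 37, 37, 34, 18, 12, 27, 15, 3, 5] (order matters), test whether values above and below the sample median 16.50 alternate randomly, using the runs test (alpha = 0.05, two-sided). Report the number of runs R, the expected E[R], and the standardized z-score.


Step 1: Compute median = 16.50; label A = above, B = below.
Labels in order: BABAAAABABBB  (n_A = 6, n_B = 6)
Step 2: Count runs R = 7.
Step 3: Under H0 (random ordering), E[R] = 2*n_A*n_B/(n_A+n_B) + 1 = 2*6*6/12 + 1 = 7.0000.
        Var[R] = 2*n_A*n_B*(2*n_A*n_B - n_A - n_B) / ((n_A+n_B)^2 * (n_A+n_B-1)) = 4320/1584 = 2.7273.
        SD[R] = 1.6514.
Step 4: R = E[R], so z = 0 with no continuity correction.
Step 5: Two-sided p-value via normal approximation = 2*(1 - Phi(|z|)) = 1.000000.
Step 6: alpha = 0.05. fail to reject H0.

R = 7, z = 0.0000, p = 1.000000, fail to reject H0.


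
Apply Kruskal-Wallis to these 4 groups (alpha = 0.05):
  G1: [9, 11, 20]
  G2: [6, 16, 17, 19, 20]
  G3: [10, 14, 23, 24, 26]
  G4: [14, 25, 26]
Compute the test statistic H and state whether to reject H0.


Step 1: Combine all N = 16 observations and assign midranks.
sorted (value, group, rank): (6,G2,1), (9,G1,2), (10,G3,3), (11,G1,4), (14,G3,5.5), (14,G4,5.5), (16,G2,7), (17,G2,8), (19,G2,9), (20,G1,10.5), (20,G2,10.5), (23,G3,12), (24,G3,13), (25,G4,14), (26,G3,15.5), (26,G4,15.5)
Step 2: Sum ranks within each group.
R_1 = 16.5 (n_1 = 3)
R_2 = 35.5 (n_2 = 5)
R_3 = 49 (n_3 = 5)
R_4 = 35 (n_4 = 3)
Step 3: H = 12/(N(N+1)) * sum(R_i^2/n_i) - 3(N+1)
     = 12/(16*17) * (16.5^2/3 + 35.5^2/5 + 49^2/5 + 35^2/3) - 3*17
     = 0.044118 * 1231.33 - 51
     = 3.323529.
Step 4: Ties present; correction factor C = 1 - 18/(16^3 - 16) = 0.995588. Corrected H = 3.323529 / 0.995588 = 3.338257.
Step 5: Under H0, H ~ chi^2(3); p-value = 0.342353.
Step 6: alpha = 0.05. fail to reject H0.

H = 3.3383, df = 3, p = 0.342353, fail to reject H0.


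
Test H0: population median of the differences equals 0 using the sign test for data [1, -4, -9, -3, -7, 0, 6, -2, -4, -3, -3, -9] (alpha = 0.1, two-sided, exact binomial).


Step 1: Discard zero differences. Original n = 12; n_eff = number of nonzero differences = 11.
Nonzero differences (with sign): +1, -4, -9, -3, -7, +6, -2, -4, -3, -3, -9
Step 2: Count signs: positive = 2, negative = 9.
Step 3: Under H0: P(positive) = 0.5, so the number of positives S ~ Bin(11, 0.5).
Step 4: Two-sided exact p-value = sum of Bin(11,0.5) probabilities at or below the observed probability = 0.065430.
Step 5: alpha = 0.1. reject H0.

n_eff = 11, pos = 2, neg = 9, p = 0.065430, reject H0.


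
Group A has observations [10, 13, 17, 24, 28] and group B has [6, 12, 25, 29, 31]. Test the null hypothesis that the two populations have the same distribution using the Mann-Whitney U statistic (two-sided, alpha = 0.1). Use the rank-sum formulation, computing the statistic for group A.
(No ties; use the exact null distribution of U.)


Step 1: Combine and sort all 10 observations; assign midranks.
sorted (value, group): (6,Y), (10,X), (12,Y), (13,X), (17,X), (24,X), (25,Y), (28,X), (29,Y), (31,Y)
ranks: 6->1, 10->2, 12->3, 13->4, 17->5, 24->6, 25->7, 28->8, 29->9, 31->10
Step 2: Rank sum for X: R1 = 2 + 4 + 5 + 6 + 8 = 25.
Step 3: U_X = R1 - n1(n1+1)/2 = 25 - 5*6/2 = 25 - 15 = 10.
       U_Y = n1*n2 - U_X = 25 - 10 = 15.
Step 4: No ties, so the exact null distribution of U (based on enumerating the C(10,5) = 252 equally likely rank assignments) gives the two-sided p-value.
Step 5: p-value = 0.690476; compare to alpha = 0.1. fail to reject H0.

U_X = 10, p = 0.690476, fail to reject H0 at alpha = 0.1.


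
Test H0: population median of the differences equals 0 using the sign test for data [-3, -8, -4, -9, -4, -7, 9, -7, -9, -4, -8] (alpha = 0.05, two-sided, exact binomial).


Step 1: Discard zero differences. Original n = 11; n_eff = number of nonzero differences = 11.
Nonzero differences (with sign): -3, -8, -4, -9, -4, -7, +9, -7, -9, -4, -8
Step 2: Count signs: positive = 1, negative = 10.
Step 3: Under H0: P(positive) = 0.5, so the number of positives S ~ Bin(11, 0.5).
Step 4: Two-sided exact p-value = sum of Bin(11,0.5) probabilities at or below the observed probability = 0.011719.
Step 5: alpha = 0.05. reject H0.

n_eff = 11, pos = 1, neg = 10, p = 0.011719, reject H0.


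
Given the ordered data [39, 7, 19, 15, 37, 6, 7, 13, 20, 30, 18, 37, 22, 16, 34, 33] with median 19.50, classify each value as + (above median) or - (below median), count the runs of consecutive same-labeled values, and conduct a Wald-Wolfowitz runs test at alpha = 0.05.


Step 1: Compute median = 19.50; label A = above, B = below.
Labels in order: ABBBABBBAABAABAA  (n_A = 8, n_B = 8)
Step 2: Count runs R = 9.
Step 3: Under H0 (random ordering), E[R] = 2*n_A*n_B/(n_A+n_B) + 1 = 2*8*8/16 + 1 = 9.0000.
        Var[R] = 2*n_A*n_B*(2*n_A*n_B - n_A - n_B) / ((n_A+n_B)^2 * (n_A+n_B-1)) = 14336/3840 = 3.7333.
        SD[R] = 1.9322.
Step 4: R = E[R], so z = 0 with no continuity correction.
Step 5: Two-sided p-value via normal approximation = 2*(1 - Phi(|z|)) = 1.000000.
Step 6: alpha = 0.05. fail to reject H0.

R = 9, z = 0.0000, p = 1.000000, fail to reject H0.


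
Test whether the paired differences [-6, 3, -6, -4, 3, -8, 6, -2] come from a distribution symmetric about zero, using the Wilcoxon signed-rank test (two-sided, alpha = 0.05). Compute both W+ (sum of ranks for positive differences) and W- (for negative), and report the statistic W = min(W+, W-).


Step 1: Drop any zero differences (none here) and take |d_i|.
|d| = [6, 3, 6, 4, 3, 8, 6, 2]
Step 2: Midrank |d_i| (ties get averaged ranks).
ranks: |6|->6, |3|->2.5, |6|->6, |4|->4, |3|->2.5, |8|->8, |6|->6, |2|->1
Step 3: Attach original signs; sum ranks with positive sign and with negative sign.
W+ = 2.5 + 2.5 + 6 = 11
W- = 6 + 6 + 4 + 8 + 1 = 25
(Check: W+ + W- = 36 should equal n(n+1)/2 = 36.)
Step 4: Test statistic W = min(W+, W-) = 11.
Step 5: Ties in |d|, so use the tie-corrected normal approximation.
        E[W] = n(n+1)/4 = 8*9/4 = 18.
        Tie groups: |d|=3 (t=2), |d|=6 (t=3); sum(t^3 - t) = 30.
        Var[W] = n(n+1)(2n+1)/24 - sum(t^3-t)/48 = 1224/24 - 30/48 = 50.375.
        z = (W - E[W]) / sqrt(Var[W]) = (11 - 18) / 7.0975 = -0.9863.
        Two-sided p = 2*Phi(z) = 0.324007.
Step 6: alpha = 0.05. fail to reject H0.

W+ = 11, W- = 25, W = min = 11, p = 0.324007, fail to reject H0.


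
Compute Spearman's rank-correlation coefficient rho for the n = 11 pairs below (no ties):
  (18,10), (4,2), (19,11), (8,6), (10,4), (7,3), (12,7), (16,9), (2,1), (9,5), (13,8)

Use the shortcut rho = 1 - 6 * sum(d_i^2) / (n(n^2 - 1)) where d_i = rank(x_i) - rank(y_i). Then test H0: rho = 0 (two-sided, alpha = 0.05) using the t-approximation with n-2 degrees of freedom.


Step 1: Rank x and y separately (midranks; no ties here).
rank(x): 18->10, 4->2, 19->11, 8->4, 10->6, 7->3, 12->7, 16->9, 2->1, 9->5, 13->8
rank(y): 10->10, 2->2, 11->11, 6->6, 4->4, 3->3, 7->7, 9->9, 1->1, 5->5, 8->8
Step 2: d_i = R_x(i) - R_y(i); compute d_i^2.
  (10-10)^2=0, (2-2)^2=0, (11-11)^2=0, (4-6)^2=4, (6-4)^2=4, (3-3)^2=0, (7-7)^2=0, (9-9)^2=0, (1-1)^2=0, (5-5)^2=0, (8-8)^2=0
sum(d^2) = 8.
Step 3: rho = 1 - 6*8 / (11*(11^2 - 1)) = 1 - 48/1320 = 0.963636.
Step 4: Under H0, t = rho * sqrt((n-2)/(1-rho^2)) = 10.8186 ~ t(9).
Step 5: Two-sided p-value from the t-distribution with 9 df = 0.000002.
Step 6: alpha = 0.05. reject H0.

rho = 0.9636, p = 0.000002, reject H0 at alpha = 0.05.


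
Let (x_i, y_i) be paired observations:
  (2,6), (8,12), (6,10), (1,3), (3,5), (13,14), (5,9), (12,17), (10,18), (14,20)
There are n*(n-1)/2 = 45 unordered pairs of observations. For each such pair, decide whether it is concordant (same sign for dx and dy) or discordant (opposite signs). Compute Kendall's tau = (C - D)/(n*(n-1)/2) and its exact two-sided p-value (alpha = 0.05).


Step 1: Enumerate the 45 unordered pairs (i,j) with i<j and classify each by sign(x_j-x_i) * sign(y_j-y_i).
  (1,2):dx=+6,dy=+6->C; (1,3):dx=+4,dy=+4->C; (1,4):dx=-1,dy=-3->C; (1,5):dx=+1,dy=-1->D
  (1,6):dx=+11,dy=+8->C; (1,7):dx=+3,dy=+3->C; (1,8):dx=+10,dy=+11->C; (1,9):dx=+8,dy=+12->C
  (1,10):dx=+12,dy=+14->C; (2,3):dx=-2,dy=-2->C; (2,4):dx=-7,dy=-9->C; (2,5):dx=-5,dy=-7->C
  (2,6):dx=+5,dy=+2->C; (2,7):dx=-3,dy=-3->C; (2,8):dx=+4,dy=+5->C; (2,9):dx=+2,dy=+6->C
  (2,10):dx=+6,dy=+8->C; (3,4):dx=-5,dy=-7->C; (3,5):dx=-3,dy=-5->C; (3,6):dx=+7,dy=+4->C
  (3,7):dx=-1,dy=-1->C; (3,8):dx=+6,dy=+7->C; (3,9):dx=+4,dy=+8->C; (3,10):dx=+8,dy=+10->C
  (4,5):dx=+2,dy=+2->C; (4,6):dx=+12,dy=+11->C; (4,7):dx=+4,dy=+6->C; (4,8):dx=+11,dy=+14->C
  (4,9):dx=+9,dy=+15->C; (4,10):dx=+13,dy=+17->C; (5,6):dx=+10,dy=+9->C; (5,7):dx=+2,dy=+4->C
  (5,8):dx=+9,dy=+12->C; (5,9):dx=+7,dy=+13->C; (5,10):dx=+11,dy=+15->C; (6,7):dx=-8,dy=-5->C
  (6,8):dx=-1,dy=+3->D; (6,9):dx=-3,dy=+4->D; (6,10):dx=+1,dy=+6->C; (7,8):dx=+7,dy=+8->C
  (7,9):dx=+5,dy=+9->C; (7,10):dx=+9,dy=+11->C; (8,9):dx=-2,dy=+1->D; (8,10):dx=+2,dy=+3->C
  (9,10):dx=+4,dy=+2->C
Step 2: C = 41, D = 4, total pairs = 45.
Step 3: tau = (C - D)/(n(n-1)/2) = (41 - 4)/45 = 0.822222.
Step 4: Exact two-sided p-value (enumerate n! = 3628800 permutations of y under H0): p = 0.000358.
Step 5: alpha = 0.05. reject H0.

tau_b = 0.8222 (C=41, D=4), p = 0.000358, reject H0.


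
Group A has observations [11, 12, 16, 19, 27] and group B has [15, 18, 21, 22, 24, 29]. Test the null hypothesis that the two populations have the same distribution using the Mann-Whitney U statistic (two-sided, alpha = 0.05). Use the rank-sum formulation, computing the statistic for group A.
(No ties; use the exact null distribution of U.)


Step 1: Combine and sort all 11 observations; assign midranks.
sorted (value, group): (11,X), (12,X), (15,Y), (16,X), (18,Y), (19,X), (21,Y), (22,Y), (24,Y), (27,X), (29,Y)
ranks: 11->1, 12->2, 15->3, 16->4, 18->5, 19->6, 21->7, 22->8, 24->9, 27->10, 29->11
Step 2: Rank sum for X: R1 = 1 + 2 + 4 + 6 + 10 = 23.
Step 3: U_X = R1 - n1(n1+1)/2 = 23 - 5*6/2 = 23 - 15 = 8.
       U_Y = n1*n2 - U_X = 30 - 8 = 22.
Step 4: No ties, so the exact null distribution of U (based on enumerating the C(11,5) = 462 equally likely rank assignments) gives the two-sided p-value.
Step 5: p-value = 0.246753; compare to alpha = 0.05. fail to reject H0.

U_X = 8, p = 0.246753, fail to reject H0 at alpha = 0.05.


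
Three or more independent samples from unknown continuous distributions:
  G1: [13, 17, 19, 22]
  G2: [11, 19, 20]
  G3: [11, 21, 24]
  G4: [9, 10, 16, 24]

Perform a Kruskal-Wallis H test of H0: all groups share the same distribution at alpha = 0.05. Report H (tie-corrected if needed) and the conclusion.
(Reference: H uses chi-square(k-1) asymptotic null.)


Step 1: Combine all N = 14 observations and assign midranks.
sorted (value, group, rank): (9,G4,1), (10,G4,2), (11,G2,3.5), (11,G3,3.5), (13,G1,5), (16,G4,6), (17,G1,7), (19,G1,8.5), (19,G2,8.5), (20,G2,10), (21,G3,11), (22,G1,12), (24,G3,13.5), (24,G4,13.5)
Step 2: Sum ranks within each group.
R_1 = 32.5 (n_1 = 4)
R_2 = 22 (n_2 = 3)
R_3 = 28 (n_3 = 3)
R_4 = 22.5 (n_4 = 4)
Step 3: H = 12/(N(N+1)) * sum(R_i^2/n_i) - 3(N+1)
     = 12/(14*15) * (32.5^2/4 + 22^2/3 + 28^2/3 + 22.5^2/4) - 3*15
     = 0.057143 * 813.292 - 45
     = 1.473810.
Step 4: Ties present; correction factor C = 1 - 18/(14^3 - 14) = 0.993407. Corrected H = 1.473810 / 0.993407 = 1.483591.
Step 5: Under H0, H ~ chi^2(3); p-value = 0.686063.
Step 6: alpha = 0.05. fail to reject H0.

H = 1.4836, df = 3, p = 0.686063, fail to reject H0.
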